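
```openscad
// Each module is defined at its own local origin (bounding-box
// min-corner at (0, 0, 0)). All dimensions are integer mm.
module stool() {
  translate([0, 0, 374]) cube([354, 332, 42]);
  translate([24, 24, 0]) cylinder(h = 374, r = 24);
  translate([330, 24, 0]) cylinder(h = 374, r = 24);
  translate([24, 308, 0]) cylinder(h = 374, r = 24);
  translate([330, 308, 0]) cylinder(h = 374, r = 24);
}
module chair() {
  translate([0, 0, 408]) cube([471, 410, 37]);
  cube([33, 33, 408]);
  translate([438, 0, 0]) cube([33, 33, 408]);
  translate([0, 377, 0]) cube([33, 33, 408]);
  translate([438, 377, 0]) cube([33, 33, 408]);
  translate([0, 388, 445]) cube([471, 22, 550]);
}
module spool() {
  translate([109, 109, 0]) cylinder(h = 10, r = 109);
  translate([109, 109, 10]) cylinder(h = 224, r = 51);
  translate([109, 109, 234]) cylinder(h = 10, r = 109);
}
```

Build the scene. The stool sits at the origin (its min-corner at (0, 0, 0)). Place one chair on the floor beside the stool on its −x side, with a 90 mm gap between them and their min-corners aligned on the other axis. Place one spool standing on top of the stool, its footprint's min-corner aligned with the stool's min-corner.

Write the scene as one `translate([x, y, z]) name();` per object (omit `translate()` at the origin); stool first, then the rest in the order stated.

stool();
translate([-561, 0, 0]) chair();
translate([0, 0, 416]) spool();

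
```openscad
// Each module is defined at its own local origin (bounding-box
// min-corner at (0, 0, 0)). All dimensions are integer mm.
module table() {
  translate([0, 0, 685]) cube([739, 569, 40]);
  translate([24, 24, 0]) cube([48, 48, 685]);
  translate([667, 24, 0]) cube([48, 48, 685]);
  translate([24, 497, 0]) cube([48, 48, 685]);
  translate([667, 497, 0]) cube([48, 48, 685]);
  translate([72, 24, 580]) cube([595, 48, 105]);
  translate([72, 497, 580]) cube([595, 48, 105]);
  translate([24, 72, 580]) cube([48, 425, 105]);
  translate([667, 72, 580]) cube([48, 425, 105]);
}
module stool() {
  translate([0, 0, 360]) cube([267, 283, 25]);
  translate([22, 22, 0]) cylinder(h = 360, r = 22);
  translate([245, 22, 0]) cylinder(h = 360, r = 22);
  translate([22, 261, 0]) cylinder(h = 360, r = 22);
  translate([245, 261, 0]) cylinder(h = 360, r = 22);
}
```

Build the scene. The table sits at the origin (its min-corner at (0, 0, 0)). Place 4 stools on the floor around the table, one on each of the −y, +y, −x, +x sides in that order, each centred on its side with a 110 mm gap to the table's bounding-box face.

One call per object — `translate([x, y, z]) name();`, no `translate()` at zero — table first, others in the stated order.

table();
translate([236, -393, 0]) stool();
translate([236, 679, 0]) stool();
translate([-377, 143, 0]) stool();
translate([849, 143, 0]) stool();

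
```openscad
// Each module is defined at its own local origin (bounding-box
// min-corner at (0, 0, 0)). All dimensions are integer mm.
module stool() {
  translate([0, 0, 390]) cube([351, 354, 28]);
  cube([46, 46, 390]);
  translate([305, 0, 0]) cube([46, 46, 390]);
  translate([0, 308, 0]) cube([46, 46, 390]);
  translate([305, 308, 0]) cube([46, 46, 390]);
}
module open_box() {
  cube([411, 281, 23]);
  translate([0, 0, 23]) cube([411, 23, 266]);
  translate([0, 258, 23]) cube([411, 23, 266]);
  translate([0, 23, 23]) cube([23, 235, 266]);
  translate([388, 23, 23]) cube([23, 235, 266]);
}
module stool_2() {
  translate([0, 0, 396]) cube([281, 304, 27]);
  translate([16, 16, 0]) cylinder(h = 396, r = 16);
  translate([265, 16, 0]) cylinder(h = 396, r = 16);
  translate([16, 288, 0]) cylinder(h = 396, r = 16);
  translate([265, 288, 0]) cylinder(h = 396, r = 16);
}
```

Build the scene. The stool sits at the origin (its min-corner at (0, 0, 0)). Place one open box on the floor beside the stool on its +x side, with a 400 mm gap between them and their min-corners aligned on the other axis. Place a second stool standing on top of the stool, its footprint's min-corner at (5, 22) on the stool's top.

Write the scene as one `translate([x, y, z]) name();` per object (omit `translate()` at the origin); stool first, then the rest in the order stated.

stool();
translate([751, 0, 0]) open_box();
translate([5, 22, 418]) stool_2();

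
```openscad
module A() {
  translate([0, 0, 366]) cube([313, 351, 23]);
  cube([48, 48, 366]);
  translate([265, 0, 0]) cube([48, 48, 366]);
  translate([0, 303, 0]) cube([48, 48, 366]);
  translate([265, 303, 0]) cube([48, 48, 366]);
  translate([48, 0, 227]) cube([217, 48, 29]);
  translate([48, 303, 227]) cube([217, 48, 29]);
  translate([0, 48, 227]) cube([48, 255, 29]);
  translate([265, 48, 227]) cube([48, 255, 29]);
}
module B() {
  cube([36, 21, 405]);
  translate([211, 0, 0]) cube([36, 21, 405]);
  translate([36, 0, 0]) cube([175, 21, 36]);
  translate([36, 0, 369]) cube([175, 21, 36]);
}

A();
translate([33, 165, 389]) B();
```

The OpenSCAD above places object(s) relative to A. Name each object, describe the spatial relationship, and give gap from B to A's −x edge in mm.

The picture frame's min-x is at 33; the stool's min-x is 0; gap = 33 mm.

A is a stool. B is a picture frame. The picture frame is on top of the stool, centred. The gap from the picture frame to the stool's −x edge is 33 mm.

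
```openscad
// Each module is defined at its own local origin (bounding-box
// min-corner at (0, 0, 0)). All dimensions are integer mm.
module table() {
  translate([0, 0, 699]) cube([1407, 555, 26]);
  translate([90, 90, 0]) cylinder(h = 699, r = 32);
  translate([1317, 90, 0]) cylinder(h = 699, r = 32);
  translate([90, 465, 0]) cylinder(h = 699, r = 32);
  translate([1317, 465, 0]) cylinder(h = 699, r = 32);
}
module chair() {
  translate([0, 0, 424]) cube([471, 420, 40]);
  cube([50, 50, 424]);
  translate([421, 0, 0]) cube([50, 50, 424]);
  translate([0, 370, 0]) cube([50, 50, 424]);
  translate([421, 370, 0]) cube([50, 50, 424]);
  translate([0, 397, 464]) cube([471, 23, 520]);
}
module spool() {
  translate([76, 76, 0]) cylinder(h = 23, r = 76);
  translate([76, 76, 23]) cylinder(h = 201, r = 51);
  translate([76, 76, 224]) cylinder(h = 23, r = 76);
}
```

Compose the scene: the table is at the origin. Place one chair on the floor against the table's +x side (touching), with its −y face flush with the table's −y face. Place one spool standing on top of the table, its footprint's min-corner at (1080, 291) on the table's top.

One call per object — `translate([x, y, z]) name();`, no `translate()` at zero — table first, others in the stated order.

table();
translate([1407, 0, 0]) chair();
translate([1080, 291, 725]) spool();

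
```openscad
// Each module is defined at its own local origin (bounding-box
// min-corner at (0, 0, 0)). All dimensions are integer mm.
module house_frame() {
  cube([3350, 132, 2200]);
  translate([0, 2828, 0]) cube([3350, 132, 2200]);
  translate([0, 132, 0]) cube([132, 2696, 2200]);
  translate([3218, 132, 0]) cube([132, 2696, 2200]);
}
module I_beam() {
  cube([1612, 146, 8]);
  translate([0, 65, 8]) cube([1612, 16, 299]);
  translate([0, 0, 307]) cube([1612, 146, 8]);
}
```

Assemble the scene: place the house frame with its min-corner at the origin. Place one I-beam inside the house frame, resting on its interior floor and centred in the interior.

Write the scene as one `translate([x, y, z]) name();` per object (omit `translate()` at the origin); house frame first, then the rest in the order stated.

house_frame();
translate([869, 1407, 0]) I_beam();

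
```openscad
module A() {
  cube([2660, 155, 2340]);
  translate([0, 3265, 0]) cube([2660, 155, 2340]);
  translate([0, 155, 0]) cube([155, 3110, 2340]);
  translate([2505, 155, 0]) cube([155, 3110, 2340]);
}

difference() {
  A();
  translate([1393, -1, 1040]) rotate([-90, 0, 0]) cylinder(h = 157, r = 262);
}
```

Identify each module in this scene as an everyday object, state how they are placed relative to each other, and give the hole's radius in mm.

A is a house frame. The house frame has a circular hole through its front wall. The hole's radius is 262 mm.

The subtracted cylinder has r = 262 mm.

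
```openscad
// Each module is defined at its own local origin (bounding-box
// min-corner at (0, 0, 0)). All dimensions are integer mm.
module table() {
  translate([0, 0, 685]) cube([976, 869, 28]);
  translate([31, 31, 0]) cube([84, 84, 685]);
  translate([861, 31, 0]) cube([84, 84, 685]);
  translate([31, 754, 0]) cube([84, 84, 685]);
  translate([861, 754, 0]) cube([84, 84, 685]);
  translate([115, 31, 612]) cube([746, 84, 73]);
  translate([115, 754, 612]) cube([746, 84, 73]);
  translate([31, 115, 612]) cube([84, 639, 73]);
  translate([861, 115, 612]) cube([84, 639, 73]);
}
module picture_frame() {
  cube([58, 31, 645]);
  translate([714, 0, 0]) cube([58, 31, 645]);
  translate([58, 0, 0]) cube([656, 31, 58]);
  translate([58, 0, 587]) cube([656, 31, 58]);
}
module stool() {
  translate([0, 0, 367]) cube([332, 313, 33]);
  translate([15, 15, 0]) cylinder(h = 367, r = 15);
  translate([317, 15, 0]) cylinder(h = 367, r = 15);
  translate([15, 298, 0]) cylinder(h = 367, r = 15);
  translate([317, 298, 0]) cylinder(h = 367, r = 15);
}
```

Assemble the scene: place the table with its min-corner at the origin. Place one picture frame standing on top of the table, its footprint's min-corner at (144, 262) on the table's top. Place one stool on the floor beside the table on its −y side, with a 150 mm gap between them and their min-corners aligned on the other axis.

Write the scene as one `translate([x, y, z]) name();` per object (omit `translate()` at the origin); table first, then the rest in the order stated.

table();
translate([144, 262, 713]) picture_frame();
translate([0, -463, 0]) stool();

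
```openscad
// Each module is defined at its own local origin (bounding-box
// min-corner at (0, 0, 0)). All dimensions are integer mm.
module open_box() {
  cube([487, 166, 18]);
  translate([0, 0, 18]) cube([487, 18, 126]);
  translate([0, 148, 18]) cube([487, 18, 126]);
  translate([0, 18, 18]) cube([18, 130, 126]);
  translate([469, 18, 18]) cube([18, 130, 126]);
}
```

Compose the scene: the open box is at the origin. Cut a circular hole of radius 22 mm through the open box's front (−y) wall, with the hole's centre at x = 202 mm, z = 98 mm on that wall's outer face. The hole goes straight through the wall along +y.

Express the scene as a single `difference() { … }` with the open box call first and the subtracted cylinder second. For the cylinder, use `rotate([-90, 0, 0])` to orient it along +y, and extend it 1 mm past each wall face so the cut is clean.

difference() {
  open_box();
  translate([202, -1, 98]) rotate([-90, 0, 0]) cylinder(h = 20, r = 22);
}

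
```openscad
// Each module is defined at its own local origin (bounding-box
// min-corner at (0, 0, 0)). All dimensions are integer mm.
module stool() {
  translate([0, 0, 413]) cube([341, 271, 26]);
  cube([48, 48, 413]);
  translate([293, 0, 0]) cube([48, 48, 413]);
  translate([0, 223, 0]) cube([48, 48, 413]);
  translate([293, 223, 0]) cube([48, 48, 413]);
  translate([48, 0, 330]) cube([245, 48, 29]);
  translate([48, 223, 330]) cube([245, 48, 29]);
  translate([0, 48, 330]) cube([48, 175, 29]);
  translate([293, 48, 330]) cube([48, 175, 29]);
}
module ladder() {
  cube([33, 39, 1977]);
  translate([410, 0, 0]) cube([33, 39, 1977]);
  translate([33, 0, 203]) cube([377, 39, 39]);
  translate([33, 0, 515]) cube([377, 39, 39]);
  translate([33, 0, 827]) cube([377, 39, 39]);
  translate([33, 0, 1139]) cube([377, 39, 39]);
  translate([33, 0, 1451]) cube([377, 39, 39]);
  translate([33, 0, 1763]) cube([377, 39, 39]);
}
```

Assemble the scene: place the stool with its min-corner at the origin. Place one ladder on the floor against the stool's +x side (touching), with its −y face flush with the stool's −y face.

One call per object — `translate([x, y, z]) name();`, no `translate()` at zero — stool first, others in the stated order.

stool();
translate([341, 0, 0]) ladder();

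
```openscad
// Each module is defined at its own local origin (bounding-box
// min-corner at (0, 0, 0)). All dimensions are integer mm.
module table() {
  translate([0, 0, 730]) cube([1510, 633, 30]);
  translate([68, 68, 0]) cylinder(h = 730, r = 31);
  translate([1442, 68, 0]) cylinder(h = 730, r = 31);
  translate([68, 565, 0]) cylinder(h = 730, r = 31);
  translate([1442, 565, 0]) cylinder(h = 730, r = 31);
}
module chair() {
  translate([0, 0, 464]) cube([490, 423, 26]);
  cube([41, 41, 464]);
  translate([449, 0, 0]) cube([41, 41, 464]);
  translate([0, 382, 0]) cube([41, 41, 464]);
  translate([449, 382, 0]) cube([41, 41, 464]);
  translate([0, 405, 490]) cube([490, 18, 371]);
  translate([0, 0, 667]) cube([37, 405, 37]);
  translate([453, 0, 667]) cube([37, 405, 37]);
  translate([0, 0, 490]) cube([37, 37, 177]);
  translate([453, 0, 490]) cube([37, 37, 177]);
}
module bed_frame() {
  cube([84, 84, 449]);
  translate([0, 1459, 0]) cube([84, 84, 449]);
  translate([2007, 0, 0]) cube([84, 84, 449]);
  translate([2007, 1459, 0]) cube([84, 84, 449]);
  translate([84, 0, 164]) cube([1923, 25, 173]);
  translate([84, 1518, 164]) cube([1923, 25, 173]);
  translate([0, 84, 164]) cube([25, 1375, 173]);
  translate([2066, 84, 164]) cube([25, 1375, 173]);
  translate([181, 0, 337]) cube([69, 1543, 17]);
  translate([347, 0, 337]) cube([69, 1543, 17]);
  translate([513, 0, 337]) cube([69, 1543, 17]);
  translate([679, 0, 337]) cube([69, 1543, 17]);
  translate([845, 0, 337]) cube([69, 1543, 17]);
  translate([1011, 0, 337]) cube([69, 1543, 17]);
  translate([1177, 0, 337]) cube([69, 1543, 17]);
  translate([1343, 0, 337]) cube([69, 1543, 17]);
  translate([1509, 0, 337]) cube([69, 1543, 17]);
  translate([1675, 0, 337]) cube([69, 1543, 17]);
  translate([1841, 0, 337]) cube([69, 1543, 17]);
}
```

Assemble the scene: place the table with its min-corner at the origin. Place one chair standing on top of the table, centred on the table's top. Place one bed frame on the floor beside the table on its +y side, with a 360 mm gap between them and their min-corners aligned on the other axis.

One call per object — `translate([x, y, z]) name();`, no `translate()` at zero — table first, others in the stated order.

table();
translate([510, 105, 760]) chair();
translate([0, 993, 0]) bed_frame();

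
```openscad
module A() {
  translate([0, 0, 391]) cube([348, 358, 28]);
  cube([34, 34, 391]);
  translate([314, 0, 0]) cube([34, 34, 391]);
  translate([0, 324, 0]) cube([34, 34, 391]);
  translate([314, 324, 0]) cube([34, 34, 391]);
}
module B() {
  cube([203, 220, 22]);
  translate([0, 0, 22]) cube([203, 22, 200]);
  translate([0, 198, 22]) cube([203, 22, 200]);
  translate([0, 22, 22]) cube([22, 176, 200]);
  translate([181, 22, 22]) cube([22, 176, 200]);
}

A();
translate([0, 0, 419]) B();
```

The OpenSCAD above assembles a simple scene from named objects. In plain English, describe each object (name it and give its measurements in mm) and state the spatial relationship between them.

A is a four-legged stool. The seat is 348×358 mm, 28 mm thick, top at z = 419 mm. It stands on four square legs, each 34×34 mm in cross-section, from z = 0 to the seat underside, each flush with a corner of the seat.

B is an open storage box with external size 203×220×222 mm and wall thickness 22 mm (the base is also 22 mm thick). The base covers the whole footprint; the four walls stand on the base, with the y-facing walls full-width and the x-facing walls fitting between their inner faces.

The open box is on top of the stool.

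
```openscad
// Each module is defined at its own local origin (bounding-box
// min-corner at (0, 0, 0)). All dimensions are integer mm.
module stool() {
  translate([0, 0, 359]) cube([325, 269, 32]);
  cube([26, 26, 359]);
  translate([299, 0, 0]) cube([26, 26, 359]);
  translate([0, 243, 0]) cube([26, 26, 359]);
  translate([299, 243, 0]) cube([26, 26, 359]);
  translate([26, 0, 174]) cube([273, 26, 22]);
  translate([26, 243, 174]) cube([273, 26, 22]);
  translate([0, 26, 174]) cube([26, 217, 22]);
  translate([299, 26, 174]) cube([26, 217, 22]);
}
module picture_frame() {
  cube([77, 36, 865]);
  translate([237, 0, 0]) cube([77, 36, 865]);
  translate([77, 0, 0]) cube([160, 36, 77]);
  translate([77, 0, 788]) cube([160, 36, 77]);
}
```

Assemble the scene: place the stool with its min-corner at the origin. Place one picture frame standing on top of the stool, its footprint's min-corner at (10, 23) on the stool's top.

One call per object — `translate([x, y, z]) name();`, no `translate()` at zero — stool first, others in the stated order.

stool();
translate([10, 23, 391]) picture_frame();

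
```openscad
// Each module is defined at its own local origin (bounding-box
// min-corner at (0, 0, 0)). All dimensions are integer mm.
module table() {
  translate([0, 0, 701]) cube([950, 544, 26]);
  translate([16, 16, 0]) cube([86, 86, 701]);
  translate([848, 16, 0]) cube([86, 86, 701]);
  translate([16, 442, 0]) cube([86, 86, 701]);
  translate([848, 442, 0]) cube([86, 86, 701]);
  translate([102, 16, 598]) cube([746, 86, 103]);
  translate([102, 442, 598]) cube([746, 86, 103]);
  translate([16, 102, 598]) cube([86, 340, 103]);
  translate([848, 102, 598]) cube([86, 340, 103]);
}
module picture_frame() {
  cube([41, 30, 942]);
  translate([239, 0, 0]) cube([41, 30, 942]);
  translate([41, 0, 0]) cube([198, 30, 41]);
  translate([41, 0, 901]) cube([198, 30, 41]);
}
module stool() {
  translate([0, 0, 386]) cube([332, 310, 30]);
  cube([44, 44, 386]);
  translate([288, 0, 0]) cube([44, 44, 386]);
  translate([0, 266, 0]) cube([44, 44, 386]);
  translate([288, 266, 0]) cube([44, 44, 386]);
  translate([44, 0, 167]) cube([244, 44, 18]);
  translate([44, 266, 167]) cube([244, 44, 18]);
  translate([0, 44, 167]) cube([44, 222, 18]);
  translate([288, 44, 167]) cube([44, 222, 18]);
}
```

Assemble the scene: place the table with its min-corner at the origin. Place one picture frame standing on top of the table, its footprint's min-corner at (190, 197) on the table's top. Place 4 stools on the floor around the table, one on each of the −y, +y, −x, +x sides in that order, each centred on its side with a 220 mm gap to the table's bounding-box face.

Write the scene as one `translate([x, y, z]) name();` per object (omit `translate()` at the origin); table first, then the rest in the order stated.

table();
translate([190, 197, 727]) picture_frame();
translate([309, -530, 0]) stool();
translate([309, 764, 0]) stool();
translate([-552, 117, 0]) stool();
translate([1170, 117, 0]) stool();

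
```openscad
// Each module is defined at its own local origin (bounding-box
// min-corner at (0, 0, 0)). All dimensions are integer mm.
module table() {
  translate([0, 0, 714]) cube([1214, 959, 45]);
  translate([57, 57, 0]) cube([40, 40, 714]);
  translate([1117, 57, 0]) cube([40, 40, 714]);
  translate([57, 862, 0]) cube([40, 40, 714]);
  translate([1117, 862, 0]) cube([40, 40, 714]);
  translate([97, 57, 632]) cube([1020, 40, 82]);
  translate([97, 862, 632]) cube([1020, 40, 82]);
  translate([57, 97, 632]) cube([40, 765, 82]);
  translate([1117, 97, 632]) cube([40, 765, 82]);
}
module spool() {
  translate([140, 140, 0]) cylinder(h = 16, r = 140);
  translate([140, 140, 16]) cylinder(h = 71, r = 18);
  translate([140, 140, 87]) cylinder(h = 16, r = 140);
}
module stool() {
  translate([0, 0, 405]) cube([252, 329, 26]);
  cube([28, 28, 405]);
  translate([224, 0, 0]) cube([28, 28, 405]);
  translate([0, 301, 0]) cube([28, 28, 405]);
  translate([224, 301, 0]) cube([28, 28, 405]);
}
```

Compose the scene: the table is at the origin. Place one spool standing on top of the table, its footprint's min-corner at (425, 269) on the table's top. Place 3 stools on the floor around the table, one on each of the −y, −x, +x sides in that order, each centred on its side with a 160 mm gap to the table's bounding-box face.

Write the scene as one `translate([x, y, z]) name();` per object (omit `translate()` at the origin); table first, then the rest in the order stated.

table();
translate([425, 269, 759]) spool();
translate([481, -489, 0]) stool();
translate([-412, 315, 0]) stool();
translate([1374, 315, 0]) stool();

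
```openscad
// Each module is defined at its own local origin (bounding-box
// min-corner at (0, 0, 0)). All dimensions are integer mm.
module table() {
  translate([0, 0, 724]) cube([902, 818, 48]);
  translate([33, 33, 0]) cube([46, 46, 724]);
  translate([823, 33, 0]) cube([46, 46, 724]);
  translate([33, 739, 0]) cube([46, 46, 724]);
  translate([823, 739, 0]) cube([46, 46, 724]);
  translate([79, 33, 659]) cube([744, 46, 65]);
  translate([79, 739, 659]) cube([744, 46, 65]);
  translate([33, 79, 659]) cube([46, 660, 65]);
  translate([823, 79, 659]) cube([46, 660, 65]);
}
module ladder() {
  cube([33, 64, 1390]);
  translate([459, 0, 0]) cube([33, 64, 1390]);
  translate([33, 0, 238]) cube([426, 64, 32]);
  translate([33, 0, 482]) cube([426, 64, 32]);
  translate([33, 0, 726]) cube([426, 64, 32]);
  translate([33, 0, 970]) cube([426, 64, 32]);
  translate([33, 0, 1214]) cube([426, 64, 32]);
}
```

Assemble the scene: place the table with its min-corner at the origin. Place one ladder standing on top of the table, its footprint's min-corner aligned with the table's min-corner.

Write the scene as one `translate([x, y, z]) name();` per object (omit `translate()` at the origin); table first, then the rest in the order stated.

table();
translate([0, 0, 772]) ladder();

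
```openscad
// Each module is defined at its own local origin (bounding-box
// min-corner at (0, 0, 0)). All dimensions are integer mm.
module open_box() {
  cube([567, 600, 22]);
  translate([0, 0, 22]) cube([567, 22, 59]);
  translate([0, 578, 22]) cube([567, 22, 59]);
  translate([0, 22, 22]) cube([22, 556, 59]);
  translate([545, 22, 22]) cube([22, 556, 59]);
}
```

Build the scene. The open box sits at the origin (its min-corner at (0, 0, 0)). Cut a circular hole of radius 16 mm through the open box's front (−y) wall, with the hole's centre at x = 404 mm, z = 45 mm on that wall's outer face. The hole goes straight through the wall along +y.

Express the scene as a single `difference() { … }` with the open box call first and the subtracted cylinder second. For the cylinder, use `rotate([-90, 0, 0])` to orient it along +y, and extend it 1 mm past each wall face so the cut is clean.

difference() {
  open_box();
  translate([404, -1, 45]) rotate([-90, 0, 0]) cylinder(h = 24, r = 16);
}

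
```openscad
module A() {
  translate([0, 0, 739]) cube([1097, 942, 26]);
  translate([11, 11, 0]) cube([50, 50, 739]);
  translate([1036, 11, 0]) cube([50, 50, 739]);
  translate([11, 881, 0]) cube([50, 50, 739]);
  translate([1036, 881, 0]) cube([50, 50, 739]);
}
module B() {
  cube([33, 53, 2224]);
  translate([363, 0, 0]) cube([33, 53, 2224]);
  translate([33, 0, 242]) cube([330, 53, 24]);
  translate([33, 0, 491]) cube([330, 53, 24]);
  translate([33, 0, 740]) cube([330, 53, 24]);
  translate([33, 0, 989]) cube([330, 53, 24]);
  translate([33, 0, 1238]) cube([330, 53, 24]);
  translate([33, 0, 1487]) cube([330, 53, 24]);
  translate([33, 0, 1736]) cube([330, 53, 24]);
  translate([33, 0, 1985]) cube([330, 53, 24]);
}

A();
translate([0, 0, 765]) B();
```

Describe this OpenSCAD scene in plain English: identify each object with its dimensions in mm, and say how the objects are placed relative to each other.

A is a rectangular dining table. The top is 1097×942×26 mm with its upper surface at z = 765 mm. It stands on four 50×50 mm square legs, each inset 11 mm from the nearest pair of top edges, running from the floor to the underside of the top.

B is a wooden ladder with two side rails of 33×53 mm section and 2224 mm height, set 396 mm apart overall. Between them run 8 rectangular rungs (53 mm deep, 24 mm thick), front faces flush with the rails' −y face. The bottom of the first rung is 242 mm above the floor and each subsequent rung is 249 mm higher than the one below.

The ladder is on top of the table.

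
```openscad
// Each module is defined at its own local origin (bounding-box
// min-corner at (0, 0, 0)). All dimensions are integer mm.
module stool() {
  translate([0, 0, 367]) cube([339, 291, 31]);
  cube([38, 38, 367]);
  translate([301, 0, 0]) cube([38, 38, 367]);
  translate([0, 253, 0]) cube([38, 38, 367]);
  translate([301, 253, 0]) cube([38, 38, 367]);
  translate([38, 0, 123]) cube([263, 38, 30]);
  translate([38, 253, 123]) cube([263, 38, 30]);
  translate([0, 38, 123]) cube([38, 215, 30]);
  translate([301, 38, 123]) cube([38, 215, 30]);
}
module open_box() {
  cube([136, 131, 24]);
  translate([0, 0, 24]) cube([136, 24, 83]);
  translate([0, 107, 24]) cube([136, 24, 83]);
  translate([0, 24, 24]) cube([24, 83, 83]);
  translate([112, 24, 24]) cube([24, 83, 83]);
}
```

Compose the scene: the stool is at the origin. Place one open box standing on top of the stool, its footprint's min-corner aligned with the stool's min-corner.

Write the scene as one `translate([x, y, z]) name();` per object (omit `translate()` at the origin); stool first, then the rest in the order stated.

stool();
translate([0, 0, 398]) open_box();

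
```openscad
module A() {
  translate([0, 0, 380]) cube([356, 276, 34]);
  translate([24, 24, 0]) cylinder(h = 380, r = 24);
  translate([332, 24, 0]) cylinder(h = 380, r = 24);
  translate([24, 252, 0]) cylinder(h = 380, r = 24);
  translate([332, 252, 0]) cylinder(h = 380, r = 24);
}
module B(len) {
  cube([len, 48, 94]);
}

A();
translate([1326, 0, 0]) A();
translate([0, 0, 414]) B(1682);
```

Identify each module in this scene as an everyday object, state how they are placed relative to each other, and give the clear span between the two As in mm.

A is a stool. B is a beam. A beam spans the tops of two stools. The clear span between the two stools is 970 mm.

Second stool starts at x = 1326; first ends at x = 356; clear span = 1326 − 356 = 970 mm.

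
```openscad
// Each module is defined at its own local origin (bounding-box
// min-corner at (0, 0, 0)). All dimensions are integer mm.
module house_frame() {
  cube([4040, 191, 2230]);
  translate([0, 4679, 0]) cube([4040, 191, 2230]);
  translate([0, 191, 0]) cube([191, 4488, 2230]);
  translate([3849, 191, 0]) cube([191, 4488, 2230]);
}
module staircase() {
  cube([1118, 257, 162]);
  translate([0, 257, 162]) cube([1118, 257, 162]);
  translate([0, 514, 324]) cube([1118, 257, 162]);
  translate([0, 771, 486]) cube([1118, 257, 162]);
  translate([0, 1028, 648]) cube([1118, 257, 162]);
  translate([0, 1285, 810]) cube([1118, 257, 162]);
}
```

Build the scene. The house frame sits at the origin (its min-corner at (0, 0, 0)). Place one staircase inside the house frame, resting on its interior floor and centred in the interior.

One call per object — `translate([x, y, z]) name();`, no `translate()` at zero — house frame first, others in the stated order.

house_frame();
translate([1461, 1664, 0]) staircase();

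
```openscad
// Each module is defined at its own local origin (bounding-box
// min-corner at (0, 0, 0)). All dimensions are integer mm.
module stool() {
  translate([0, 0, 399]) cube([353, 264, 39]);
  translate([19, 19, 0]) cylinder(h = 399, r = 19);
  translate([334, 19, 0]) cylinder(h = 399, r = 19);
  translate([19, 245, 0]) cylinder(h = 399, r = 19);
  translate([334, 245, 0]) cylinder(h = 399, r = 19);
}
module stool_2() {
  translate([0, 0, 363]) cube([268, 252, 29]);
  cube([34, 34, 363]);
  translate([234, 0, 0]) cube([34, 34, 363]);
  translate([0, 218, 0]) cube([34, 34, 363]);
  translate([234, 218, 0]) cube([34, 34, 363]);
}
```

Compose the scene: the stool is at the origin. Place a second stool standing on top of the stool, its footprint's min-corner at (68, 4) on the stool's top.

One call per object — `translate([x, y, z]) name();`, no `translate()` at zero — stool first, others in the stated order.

stool();
translate([68, 4, 438]) stool_2();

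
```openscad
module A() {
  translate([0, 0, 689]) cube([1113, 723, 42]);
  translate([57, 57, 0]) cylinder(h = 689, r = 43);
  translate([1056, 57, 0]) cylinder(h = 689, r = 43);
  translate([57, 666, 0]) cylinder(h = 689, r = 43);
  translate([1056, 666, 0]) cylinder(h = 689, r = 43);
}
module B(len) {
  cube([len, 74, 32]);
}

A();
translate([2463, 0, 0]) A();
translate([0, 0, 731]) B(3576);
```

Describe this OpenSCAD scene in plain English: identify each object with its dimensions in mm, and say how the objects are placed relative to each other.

A is a table: top 1113 mm (x) × 723 mm (y), 42 mm thick, upper face at z = 731 mm, on four round legs of 86 mm diameter, each leg's bounding box inset 14 mm from the nearest pair of top edges, running from z = 0 to the bottom of the top.

B is a rectangular beam 3576 mm long (x), 74 mm deep (y), 32 mm thick (z).

The beam spans the tops of two tables placed 1350 mm apart, resting at z = 731 mm.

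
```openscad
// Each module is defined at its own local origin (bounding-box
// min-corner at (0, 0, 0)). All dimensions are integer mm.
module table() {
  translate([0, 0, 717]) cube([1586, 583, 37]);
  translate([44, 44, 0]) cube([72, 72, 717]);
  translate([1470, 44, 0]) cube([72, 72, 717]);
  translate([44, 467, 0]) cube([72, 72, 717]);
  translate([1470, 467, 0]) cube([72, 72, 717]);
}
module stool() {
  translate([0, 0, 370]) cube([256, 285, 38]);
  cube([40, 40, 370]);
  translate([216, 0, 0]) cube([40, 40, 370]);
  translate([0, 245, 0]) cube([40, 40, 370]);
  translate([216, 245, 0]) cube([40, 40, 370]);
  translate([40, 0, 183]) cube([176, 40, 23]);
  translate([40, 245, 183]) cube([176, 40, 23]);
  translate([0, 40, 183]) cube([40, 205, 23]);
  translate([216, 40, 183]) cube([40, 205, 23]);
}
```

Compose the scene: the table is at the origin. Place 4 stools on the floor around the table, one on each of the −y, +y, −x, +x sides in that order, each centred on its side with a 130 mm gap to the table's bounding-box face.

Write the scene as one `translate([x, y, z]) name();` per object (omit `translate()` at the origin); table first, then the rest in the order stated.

table();
translate([665, -415, 0]) stool();
translate([665, 713, 0]) stool();
translate([-386, 149, 0]) stool();
translate([1716, 149, 0]) stool();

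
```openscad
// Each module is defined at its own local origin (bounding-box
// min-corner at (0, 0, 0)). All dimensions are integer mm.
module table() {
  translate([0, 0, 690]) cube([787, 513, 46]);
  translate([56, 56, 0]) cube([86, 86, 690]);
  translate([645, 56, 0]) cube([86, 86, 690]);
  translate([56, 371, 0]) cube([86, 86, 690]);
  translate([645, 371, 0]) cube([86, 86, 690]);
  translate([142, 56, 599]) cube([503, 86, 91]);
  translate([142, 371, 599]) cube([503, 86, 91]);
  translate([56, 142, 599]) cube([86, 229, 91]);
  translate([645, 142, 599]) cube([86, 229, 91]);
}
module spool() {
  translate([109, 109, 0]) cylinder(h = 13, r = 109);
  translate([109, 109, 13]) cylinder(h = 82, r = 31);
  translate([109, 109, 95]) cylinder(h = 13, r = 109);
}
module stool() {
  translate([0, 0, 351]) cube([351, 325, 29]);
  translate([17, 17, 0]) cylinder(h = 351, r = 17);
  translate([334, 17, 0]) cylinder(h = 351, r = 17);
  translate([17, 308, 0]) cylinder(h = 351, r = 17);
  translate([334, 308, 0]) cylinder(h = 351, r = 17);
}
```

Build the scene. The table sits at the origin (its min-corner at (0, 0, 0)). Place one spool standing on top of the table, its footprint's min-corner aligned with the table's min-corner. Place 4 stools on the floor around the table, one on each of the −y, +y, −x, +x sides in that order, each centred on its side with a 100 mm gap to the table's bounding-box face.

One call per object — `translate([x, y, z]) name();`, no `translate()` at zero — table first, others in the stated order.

table();
translate([0, 0, 736]) spool();
translate([218, -425, 0]) stool();
translate([218, 613, 0]) stool();
translate([-451, 94, 0]) stool();
translate([887, 94, 0]) stool();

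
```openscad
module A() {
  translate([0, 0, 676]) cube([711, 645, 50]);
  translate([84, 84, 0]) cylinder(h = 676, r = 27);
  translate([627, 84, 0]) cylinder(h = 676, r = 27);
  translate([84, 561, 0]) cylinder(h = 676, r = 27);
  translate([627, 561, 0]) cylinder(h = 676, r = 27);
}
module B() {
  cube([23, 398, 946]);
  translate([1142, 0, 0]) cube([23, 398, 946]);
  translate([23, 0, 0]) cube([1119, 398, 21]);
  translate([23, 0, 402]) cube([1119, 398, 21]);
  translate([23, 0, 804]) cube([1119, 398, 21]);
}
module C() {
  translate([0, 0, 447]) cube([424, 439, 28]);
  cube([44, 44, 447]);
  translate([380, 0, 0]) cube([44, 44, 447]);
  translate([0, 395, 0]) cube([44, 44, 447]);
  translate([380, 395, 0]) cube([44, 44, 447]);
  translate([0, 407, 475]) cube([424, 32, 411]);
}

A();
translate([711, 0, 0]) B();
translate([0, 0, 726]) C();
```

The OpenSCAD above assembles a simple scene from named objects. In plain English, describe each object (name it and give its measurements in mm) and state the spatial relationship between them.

A is a rectangular dining table. The top is 711×645×50 mm with its upper surface at z = 726 mm. It stands on four round legs of 54 mm diameter, each leg's bounding box inset 57 mm from the nearest pair of top edges, running from the floor to the underside of the top.

B is an open bookshelf. Two side panels, each 23 mm thick, 398 mm deep and 946 mm tall, stand 1165 mm apart (outside-to-outside). Between them sit 3 shelves, each 21 mm thick and 398 mm deep, spanning the full gap between the sides. The bottom shelf rests on the floor (its underside at z = 0) and the clear gap between one shelf's top and the next shelf's underside is 381 mm.

C is a chair. The seat is a 424×439×28 mm slab with its top at z = 475 mm, on four 44×44 mm corner legs (flush with the seat edges, standing on z = 0). A flat backrest 32 mm thick, 411 mm tall, spans the full seat width and rises from the seat top along its +y edge, rear face flush with the rear of the seat.

The bookshelf is against the table's +x side, with their −y faces flush. The chair is on top of the table.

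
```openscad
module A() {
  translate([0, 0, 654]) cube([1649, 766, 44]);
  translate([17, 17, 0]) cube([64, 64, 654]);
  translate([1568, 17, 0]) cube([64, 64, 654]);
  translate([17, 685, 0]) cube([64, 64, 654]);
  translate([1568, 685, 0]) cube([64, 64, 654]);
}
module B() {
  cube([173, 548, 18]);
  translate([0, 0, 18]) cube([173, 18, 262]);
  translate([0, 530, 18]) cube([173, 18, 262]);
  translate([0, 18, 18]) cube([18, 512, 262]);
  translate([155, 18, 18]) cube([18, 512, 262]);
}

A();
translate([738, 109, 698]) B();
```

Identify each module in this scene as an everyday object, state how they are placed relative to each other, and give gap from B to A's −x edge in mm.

The open box's min-x is at 738; the table's min-x is 0; gap = 738 mm.

A is a table. B is an open box. The open box is on top of the table, centred. The gap from the open box to the table's −x edge is 738 mm.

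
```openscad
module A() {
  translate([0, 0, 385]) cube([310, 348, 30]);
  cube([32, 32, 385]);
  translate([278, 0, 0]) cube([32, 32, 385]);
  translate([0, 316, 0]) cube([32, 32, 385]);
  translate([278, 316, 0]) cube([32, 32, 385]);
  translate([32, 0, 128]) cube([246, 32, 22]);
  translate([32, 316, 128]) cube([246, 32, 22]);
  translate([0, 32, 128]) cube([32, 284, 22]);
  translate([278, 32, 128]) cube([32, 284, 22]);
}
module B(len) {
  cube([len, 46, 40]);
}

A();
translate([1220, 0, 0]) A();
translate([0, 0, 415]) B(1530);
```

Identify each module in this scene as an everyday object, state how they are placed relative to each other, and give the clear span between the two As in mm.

A is a stool. B is a beam. A beam spans the tops of two stools. The clear span between the two stools is 910 mm.

Second stool starts at x = 1220; first ends at x = 310; clear span = 1220 − 310 = 910 mm.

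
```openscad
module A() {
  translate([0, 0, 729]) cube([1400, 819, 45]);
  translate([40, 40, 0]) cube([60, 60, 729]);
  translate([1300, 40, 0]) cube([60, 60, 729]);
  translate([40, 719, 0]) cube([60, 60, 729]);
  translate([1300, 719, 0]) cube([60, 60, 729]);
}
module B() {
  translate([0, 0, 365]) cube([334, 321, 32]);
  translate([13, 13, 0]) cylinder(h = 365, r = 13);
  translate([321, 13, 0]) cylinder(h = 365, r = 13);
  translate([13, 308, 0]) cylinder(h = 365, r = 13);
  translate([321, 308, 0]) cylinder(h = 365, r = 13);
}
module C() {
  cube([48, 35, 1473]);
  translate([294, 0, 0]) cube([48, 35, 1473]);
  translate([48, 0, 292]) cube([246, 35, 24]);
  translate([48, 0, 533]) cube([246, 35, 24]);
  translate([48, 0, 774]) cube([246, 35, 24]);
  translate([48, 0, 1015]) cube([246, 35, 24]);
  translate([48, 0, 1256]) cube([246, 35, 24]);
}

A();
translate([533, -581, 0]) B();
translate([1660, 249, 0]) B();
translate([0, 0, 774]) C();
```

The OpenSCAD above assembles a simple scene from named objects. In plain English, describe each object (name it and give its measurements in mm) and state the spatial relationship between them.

A is a table: top 1400 mm (x) × 819 mm (y), 45 mm thick, upper face at z = 774 mm, on four 60×60 mm square legs, each inset 40 mm from the nearest pair of top edges, running from z = 0 to the bottom of the top.

B is a four-legged stool. The seat is 334×321 mm, 32 mm thick, top at z = 397 mm. It stands on four round legs, each 26 mm in diameter, from z = 0 to the seat underside, each leg's axis is inset half a diameter from the nearest pair of seat edges (so the leg's bounding box is flush with the corner).

C is a wooden ladder with two side rails of 48×35 mm section and 1473 mm height, set 342 mm apart overall. Between them run 5 rectangular rungs (35 mm deep, 24 mm thick), front faces flush with the rails' −y face. The bottom of the first rung is 292 mm above the floor and each subsequent rung is 241 mm higher than the one below.

Two stools sit around the table at the −y, +x sides. The ladder is on top of the table.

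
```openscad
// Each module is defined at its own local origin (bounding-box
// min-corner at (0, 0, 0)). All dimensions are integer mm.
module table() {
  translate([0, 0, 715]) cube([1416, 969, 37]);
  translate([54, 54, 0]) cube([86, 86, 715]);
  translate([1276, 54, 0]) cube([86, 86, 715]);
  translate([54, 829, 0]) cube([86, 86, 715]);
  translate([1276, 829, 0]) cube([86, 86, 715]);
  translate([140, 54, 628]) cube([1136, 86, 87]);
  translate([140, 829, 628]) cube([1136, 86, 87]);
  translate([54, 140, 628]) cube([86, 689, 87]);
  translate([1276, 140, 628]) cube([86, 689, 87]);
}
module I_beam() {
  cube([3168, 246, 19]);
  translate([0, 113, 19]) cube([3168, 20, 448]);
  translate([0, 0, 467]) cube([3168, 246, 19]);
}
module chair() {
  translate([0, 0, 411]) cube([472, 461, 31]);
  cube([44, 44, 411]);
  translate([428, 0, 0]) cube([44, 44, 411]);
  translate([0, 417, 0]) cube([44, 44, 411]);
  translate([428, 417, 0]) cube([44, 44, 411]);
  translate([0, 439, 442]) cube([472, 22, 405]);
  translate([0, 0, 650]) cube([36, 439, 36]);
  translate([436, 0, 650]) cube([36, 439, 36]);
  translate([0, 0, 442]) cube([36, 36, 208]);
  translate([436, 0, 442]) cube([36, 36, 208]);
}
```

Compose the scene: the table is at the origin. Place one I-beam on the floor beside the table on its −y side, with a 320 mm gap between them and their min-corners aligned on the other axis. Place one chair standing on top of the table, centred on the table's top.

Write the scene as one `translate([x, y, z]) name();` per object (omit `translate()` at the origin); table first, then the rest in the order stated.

table();
translate([0, -566, 0]) I_beam();
translate([472, 254, 752]) chair();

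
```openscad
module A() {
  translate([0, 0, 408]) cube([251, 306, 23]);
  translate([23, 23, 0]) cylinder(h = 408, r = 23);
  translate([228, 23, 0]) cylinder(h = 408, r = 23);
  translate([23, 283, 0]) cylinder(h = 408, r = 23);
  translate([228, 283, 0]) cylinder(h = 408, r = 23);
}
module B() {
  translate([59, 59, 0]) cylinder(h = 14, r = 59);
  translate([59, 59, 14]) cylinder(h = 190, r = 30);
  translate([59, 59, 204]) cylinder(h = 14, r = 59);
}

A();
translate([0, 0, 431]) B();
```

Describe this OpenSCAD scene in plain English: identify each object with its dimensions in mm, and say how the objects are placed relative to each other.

A is a four-legged stool. The seat is a 251×306×23 mm slab whose top surface is at z = 431 mm; four round legs, each 46 mm in diameter, run from the floor (z = 0) to the underside of the seat, each leg's axis is inset half a diameter from the nearest pair of seat edges (so the leg's bounding box is flush with the corner).

B is a spool: two coaxial disc flanges of radius 59 mm and thickness 14 mm, joined by a core cylinder of radius 30 mm and height 190 mm. The lower flange rests on z = 0 and the three cylinders share a vertical axis.

The spool is on top of the stool.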